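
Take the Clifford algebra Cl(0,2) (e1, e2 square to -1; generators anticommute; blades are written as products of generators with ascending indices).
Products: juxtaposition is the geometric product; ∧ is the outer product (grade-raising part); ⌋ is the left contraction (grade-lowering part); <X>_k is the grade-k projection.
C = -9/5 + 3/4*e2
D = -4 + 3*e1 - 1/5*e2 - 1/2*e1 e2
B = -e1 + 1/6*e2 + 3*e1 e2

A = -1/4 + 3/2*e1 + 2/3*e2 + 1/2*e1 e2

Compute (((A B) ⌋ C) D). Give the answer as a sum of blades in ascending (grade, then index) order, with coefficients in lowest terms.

step 1: -1/9 + 13/6*e1 - 121/24*e2 + 1/6*e1 e2
step 2: 637/160 - 1/12*e2
step 3: -1913/120 + 5753/480*e1 - 1111/2400*e2 - 557/320*e1 e2
Answer: -1913/120 + 5753/480*e1 - 1111/2400*e2 - 557/320*e1 e2


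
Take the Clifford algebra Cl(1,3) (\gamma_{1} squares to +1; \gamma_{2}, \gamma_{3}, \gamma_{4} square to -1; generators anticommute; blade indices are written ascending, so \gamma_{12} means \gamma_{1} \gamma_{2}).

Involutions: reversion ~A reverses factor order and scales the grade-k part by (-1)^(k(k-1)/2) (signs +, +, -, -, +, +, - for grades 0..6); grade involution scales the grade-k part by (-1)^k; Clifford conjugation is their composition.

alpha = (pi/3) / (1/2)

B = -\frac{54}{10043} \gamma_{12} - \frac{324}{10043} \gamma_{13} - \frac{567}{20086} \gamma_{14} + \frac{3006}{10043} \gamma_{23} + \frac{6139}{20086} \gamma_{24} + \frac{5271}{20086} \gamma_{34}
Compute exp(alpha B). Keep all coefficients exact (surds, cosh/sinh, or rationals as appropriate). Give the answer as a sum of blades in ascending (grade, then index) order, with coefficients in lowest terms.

B^2 term by term: the squares give (-\frac{54}{10043})^2*(\gamma_{12})^2 + (-\frac{324}{10043})^2*(\gamma_{13})^2 + (-\frac{567}{20086})^2*(\gamma_{14})^2 + (\frac{3006}{10043})^2*(\gamma_{23})^2 + (\frac{6139}{20086})^2*(\gamma_{24})^2 + (\frac{5271}{20086})^2*(\gamma_{34})^2 = \frac{2916}{100861849}*(+1) + \frac{104976}{100861849}*(+1) + \frac{321489}{403447396}*(+1) + \frac{9036036}{100861849}*(-1) + \frac{37687321}{403447396}*(-1) + \frac{27783441}{403447396}*(-1) = -\frac{1}{4} (each basis 2-blade squares to minus the product of its generators' squares); cross terms between blades sharing an index anticommute and cancel; the commuting (index-disjoint) pairs give grade-4 terms 2*c*c'*(blade product), which cancel blade by blade — \gamma_{1234}: -\frac{284634}{100861849} + \frac{1989036}{100861849} - \frac{1704402}{100861849} = 0 — confirming B is simple. So B^2 = -\frac{1}{4}.
B^2 = -\frac{1}{4} — since the square is negative, the closed form is circular: l = \frac{1}{2}, alpha*l = \frac{\pi}{3}, so exp(alpha B) = cos(\frac{\pi}{3}) + (sin(\frac{\pi}{3})/(\frac{1}{2}))*B = \frac{1}{2} + (\sqrt{3})*B.
Answer: \frac{1}{2} - \frac{54 \sqrt{3}}{10043} \gamma_{12} - \frac{324 \sqrt{3}}{10043} \gamma_{13} - \frac{567 \sqrt{3}}{20086} \gamma_{14} + \frac{3006 \sqrt{3}}{10043} \gamma_{23} + \frac{6139 \sqrt{3}}{20086} \gamma_{24} + \frac{5271 \sqrt{3}}{20086} \gamma_{34}


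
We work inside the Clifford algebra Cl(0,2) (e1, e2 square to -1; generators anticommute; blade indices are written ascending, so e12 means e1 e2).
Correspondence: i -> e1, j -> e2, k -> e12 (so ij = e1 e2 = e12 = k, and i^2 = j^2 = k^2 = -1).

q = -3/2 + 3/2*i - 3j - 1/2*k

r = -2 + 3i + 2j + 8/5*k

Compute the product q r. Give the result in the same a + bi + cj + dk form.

In blades: q = -3/2 + 3/2*e1 - 3*e2 - 1/2*e12, r = -2 + 3*e1 + 2*e2 + 8/5*e12.
Distribute q over r term by term (generator squares from the signature, products reordered to ascending indices): (-3/2)*r = 3 - 9/2*e1 - 3*e2 - 12/5*e12; (3/2*e1)*r = -9/2 - 3*e1 - 12/5*e2 + 3*e12; (-3*e2)*r = 6 - 24/5*e1 + 6*e2 + 9*e12; (-1/2*e12)*r = 4/5 + e1 - 3/2*e2 + e12.
Sum: 53/10 - 113/10*e1 - 9/10*e2 + 53/5*e12; translating back through the correspondence:
Answer: 53/10 - 113/10*i - 9/10*j + 53/5*k


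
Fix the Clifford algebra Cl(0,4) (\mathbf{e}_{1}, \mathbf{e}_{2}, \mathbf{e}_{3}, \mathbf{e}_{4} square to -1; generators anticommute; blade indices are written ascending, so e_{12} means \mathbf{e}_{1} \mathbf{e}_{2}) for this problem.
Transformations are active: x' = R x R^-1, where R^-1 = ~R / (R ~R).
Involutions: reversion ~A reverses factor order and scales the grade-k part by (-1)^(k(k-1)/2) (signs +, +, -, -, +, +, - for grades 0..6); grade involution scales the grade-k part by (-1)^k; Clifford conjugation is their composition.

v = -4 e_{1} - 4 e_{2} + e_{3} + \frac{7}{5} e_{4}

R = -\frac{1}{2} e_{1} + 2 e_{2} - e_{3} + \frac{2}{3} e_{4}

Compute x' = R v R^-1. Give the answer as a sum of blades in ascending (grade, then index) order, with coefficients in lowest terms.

~R = -\frac{1}{2} e_{1} + 2 e_{2} - e_{3} + \frac{2}{3} e_{4}, and R ~R = -\frac{205}{36}, so R^-1 = ~R / (-\frac{205}{36}).
R v = \frac{91}{15} + 10 e_{12} - \frac{9}{2} e_{13} + \frac{59}{30} e_{14} - 2 e_{23} + \frac{82}{15} e_{24} - \frac{31}{15} e_{34}
Answer: \frac{5192}{1025} e_{1} - \frac{268}{1025} e_{2} + \frac{1159}{1025} e_{3} - \frac{2891}{1025} e_{4}


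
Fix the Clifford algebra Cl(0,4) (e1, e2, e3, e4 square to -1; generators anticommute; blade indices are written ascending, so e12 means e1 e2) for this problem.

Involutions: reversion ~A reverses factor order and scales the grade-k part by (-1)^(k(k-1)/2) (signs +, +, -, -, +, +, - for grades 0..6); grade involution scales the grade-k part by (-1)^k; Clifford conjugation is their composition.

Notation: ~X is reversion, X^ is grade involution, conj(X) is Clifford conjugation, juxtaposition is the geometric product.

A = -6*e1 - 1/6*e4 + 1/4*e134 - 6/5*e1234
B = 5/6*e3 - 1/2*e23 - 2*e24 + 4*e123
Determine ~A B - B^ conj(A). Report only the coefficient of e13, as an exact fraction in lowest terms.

first term: 1/3*e2 + 24/5*e4 - 13/5*e13 - 97/120*e14 + 24*e23 + e24 + 5/36*e34 + 5/2*e123 + 89/8*e124 + 1/12*e234 + 2/3*e1234
second term: 1/3*e2 + 24/5*e4 + 37/5*e13 - 97/120*e14 + 24*e23 - e24 - 5/36*e34 - 7/2*e123 - 103/8*e124 - 1/12*e234 - 2/3*e1234
Answer: -10


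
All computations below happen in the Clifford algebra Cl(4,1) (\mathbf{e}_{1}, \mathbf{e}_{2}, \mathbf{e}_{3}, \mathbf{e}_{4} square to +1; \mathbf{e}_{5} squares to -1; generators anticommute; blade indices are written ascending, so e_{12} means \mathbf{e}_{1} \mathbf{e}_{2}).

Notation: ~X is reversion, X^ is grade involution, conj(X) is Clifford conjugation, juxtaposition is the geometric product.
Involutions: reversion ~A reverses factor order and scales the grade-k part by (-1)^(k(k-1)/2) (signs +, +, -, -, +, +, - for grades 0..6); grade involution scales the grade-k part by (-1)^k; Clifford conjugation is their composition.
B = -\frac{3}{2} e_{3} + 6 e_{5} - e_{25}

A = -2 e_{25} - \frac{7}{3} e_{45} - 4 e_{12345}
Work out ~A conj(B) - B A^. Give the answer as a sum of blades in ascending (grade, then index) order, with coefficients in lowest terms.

first term: 2 + 12 e_{2} + 14 e_{4} - \frac{7}{3} e_{24} - 4 e_{134} - 3 e_{235} + \frac{7}{2} e_{345} - 24 e_{1234} - 6 e_{1245}
second term: 2 - 12 e_{2} - 14 e_{4} + \frac{7}{3} e_{24} - 4 e_{134} - 3 e_{235} + \frac{7}{2} e_{345} - 24 e_{1234} - 6 e_{1245}
Answer: 24 e_{2} + 28 e_{4} - \frac{14}{3} e_{24}


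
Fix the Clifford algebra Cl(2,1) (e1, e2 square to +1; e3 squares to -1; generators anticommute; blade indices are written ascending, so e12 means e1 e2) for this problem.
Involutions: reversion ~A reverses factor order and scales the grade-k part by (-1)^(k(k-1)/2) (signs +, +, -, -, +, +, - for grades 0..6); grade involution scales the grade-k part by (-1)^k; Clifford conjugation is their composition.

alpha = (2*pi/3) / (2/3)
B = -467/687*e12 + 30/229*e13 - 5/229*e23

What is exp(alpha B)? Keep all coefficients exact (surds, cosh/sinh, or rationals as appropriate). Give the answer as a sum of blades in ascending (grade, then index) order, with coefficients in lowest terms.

B^2 term by term: the squares give (-467/687)^2*(e12)^2 + (30/229)^2*(e13)^2 + (-5/229)^2*(e23)^2 = 218089/471969*(-1) + 900/52441*(+1) + 25/52441*(+1) = -4/9 (each basis 2-blade squares to minus the product of its generators' squares); cross terms between blades sharing an index anticommute and cancel. So B^2 = -4/9.
B^2 = -4/9 — circular case — the even/odd split gives cos and sin: l = 2/3, alpha*l = 2*pi/3, so exp(alpha B) = cos(2*pi/3) + (sin(2*pi/3)/(2/3))*B = -1/2 + (3*sqrt(3)/4)*B.
Answer: -1/2 - 467*sqrt(3)/916*e12 + 45*sqrt(3)/458*e13 - 15*sqrt(3)/916*e23


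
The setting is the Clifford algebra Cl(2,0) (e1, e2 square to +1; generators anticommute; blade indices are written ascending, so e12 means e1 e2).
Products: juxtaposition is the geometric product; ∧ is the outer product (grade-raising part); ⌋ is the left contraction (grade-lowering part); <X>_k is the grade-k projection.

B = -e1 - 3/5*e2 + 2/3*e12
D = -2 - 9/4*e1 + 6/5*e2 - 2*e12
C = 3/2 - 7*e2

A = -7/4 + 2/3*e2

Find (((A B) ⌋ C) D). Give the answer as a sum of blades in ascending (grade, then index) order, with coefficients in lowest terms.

step 1: -2/5 + 47/36*e1 + 21/20*e2 - 1/2*e12
step 2: -159/20 + 14/5*e2
step 3: 963/50 + 1879/80*e1 - 757/50*e2 + 111/5*e12
Answer: 963/50 + 1879/80*e1 - 757/50*e2 + 111/5*e12


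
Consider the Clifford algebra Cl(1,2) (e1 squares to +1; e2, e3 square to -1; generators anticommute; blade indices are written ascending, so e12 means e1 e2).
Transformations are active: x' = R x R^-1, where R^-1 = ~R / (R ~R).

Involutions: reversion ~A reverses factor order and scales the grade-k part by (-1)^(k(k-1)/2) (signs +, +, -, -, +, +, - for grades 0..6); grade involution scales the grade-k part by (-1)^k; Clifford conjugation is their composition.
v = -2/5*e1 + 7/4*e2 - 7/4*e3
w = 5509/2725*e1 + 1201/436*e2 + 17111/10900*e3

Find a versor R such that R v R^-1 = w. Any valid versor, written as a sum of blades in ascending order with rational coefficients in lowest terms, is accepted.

Construction: equal norms (both -1193/200) license R = v + w = 4419/2725*e1 + 491/109*e2 - 491/2725*e3 — nothing changes along that direction, while (v - w)/2 changes sign, so v maps onto w.
Answer: 4419/2725*e1 + 491/109*e2 - 491/2725*e3


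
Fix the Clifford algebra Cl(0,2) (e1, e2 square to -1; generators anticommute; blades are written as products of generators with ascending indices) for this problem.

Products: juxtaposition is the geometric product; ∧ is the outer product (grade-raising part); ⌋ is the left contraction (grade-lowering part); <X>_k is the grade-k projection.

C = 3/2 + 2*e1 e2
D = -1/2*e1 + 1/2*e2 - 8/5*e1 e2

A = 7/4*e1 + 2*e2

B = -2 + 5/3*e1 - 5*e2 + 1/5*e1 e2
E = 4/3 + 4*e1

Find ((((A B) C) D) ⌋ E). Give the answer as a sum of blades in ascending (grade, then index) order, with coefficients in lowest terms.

step 1: 85/12 - 31/10*e1 - 87/20*e2 - 145/12*e1 e2
step 2: 835/24 - 267/20*e1 - 13/40*e2 - 95/24*e1 e2
step 3: -3083/240 - 4469/300*e1 - 397/200*e2 - 15001/240*e1 e2
step 4: 38213/900 - 3083/60*e1
Answer: 38213/900 - 3083/60*e1


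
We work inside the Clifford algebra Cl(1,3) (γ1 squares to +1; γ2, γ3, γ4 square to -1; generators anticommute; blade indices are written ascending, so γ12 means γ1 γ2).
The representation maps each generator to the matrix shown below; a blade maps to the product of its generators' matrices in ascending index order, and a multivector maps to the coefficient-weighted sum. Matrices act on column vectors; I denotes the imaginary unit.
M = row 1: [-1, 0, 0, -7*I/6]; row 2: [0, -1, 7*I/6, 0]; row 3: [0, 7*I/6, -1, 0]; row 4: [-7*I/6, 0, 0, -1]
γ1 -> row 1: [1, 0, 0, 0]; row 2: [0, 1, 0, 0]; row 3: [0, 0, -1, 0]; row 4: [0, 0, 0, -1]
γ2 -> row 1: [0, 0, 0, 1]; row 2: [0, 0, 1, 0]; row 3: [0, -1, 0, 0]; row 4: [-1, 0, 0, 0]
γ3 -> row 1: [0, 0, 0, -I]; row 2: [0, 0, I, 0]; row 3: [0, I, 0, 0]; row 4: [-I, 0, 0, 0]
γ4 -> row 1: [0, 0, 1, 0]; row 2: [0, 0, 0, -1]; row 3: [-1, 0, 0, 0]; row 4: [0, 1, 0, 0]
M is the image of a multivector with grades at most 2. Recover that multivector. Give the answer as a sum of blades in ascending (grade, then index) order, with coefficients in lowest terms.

Method: the blade images are trace-orthogonal — tr(rho(e_A) rho(e_B)^-1) = 4 if A = B and 0 otherwise — and rho(e_A)^-1 = (e_A)^2 * rho(e_A) with (e_A)^2 = +1 or -1, so the coefficient of e_A in the preimage is (e_A)^2 * tr(M rho(e_A))/4.
Nonzero projections over blades of grade <= 2: 1: (1)^2 = +1, tr(M 1) = -4, coefficient -1; γ3: (γ3)^2 = -1, tr(M rho(γ3)) = -14/3, coefficient 7/6. Every other blade of grade <= 2 projects to 0.
Answer: -1 + 7/6*γ3


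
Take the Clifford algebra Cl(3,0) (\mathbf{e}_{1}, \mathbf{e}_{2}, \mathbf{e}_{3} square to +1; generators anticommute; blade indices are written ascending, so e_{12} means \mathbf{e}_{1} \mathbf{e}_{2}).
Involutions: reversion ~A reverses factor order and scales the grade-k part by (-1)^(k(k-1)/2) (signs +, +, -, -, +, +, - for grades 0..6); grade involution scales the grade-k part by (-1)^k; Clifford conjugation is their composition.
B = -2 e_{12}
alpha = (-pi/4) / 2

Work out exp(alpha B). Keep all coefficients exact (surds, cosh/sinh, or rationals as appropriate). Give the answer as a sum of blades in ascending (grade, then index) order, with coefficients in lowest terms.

B^2 = (-2)^2*(e_{12})^2 = 4*(-1) = -4 (a basis 2-blade squares to minus the product of its generators' squares).
B^2 = -4 — since the square is negative, the closed form is circular: l = 2, alpha*l = - \frac{\pi}{4}, so exp(alpha B) = cos(- \frac{\pi}{4}) + (sin(- \frac{\pi}{4})/2)*B = \frac{\sqrt{2}}{2} + (- \frac{\sqrt{2}}{4})*B.
Answer: \frac{\sqrt{2}}{2} + \frac{\sqrt{2}}{2} e_{12}


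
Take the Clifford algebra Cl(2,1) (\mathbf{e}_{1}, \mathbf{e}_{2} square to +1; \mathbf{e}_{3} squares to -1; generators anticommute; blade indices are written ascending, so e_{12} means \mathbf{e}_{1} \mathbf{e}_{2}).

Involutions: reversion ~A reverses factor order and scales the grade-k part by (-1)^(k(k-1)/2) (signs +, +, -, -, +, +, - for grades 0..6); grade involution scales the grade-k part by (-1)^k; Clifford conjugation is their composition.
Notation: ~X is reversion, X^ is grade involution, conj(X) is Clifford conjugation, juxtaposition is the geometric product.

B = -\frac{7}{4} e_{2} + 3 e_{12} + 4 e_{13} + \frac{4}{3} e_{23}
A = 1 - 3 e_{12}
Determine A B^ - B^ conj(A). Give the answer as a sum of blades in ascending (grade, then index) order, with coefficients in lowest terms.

first term: 9 - \frac{21}{4} e_{1} + \frac{7}{4} e_{2} + 3 e_{12} + \frac{40}{3} e_{23}
second term: -9 - \frac{21}{4} e_{1} + \frac{7}{4} e_{2} + 3 e_{12} + \frac{40}{3} e_{23}
Answer: 18


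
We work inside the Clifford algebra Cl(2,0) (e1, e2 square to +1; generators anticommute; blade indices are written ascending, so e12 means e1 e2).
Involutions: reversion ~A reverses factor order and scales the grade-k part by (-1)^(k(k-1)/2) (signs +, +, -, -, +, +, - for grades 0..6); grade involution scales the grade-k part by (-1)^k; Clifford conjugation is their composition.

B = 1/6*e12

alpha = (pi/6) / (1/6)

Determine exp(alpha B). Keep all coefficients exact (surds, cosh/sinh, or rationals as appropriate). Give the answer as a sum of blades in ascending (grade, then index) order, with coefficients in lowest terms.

B^2 = (1/6)^2*(e12)^2 = 1/36*(-1) = -1/36 (a basis 2-blade squares to minus the product of its generators' squares).
B^2 = -1/36 — B^2 < 0, so the exponential closes trigonometrically: l = 1/6, alpha*l = pi/6, so exp(alpha B) = cos(pi/6) + (sin(pi/6)/(1/6))*B = sqrt(3)/2 + (3)*B.
Answer: sqrt(3)/2 + 1/2*e12


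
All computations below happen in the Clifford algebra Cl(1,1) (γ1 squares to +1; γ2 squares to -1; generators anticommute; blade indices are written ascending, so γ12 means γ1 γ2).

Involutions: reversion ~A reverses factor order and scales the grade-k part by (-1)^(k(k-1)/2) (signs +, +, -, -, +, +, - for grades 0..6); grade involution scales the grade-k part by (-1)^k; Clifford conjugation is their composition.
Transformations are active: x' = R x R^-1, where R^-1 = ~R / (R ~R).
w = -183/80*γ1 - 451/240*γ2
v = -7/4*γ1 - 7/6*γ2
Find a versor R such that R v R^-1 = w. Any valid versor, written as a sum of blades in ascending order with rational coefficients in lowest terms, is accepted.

Since q(v) = q(w) = 245/144, the sum R = v + w = -323/80*γ1 - 731/240*γ2 does the job whenever invertible.
Answer: -323/80*γ1 - 731/240*γ2


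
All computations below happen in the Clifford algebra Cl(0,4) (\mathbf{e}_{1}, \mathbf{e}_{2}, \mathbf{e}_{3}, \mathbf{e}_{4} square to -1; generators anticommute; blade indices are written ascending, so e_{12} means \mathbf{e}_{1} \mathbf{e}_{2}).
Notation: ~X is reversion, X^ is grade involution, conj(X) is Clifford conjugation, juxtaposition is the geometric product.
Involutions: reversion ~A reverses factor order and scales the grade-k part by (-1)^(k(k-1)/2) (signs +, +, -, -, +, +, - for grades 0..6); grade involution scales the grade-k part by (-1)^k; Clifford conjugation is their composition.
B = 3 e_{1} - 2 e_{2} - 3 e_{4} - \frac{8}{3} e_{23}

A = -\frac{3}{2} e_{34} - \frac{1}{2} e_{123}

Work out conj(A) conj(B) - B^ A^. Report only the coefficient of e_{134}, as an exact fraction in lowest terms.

first term: \frac{4}{3} e_{1} - \frac{9}{2} e_{3} - e_{13} - \frac{3}{2} e_{23} + 4 e_{24} - \frac{9}{2} e_{134} + 3 e_{234} - \frac{3}{2} e_{1234}
second term: \frac{4}{3} e_{1} - \frac{9}{2} e_{3} + e_{13} + \frac{3}{2} e_{23} - 4 e_{24} + \frac{9}{2} e_{134} - 3 e_{234} - \frac{3}{2} e_{1234}
Answer: -9


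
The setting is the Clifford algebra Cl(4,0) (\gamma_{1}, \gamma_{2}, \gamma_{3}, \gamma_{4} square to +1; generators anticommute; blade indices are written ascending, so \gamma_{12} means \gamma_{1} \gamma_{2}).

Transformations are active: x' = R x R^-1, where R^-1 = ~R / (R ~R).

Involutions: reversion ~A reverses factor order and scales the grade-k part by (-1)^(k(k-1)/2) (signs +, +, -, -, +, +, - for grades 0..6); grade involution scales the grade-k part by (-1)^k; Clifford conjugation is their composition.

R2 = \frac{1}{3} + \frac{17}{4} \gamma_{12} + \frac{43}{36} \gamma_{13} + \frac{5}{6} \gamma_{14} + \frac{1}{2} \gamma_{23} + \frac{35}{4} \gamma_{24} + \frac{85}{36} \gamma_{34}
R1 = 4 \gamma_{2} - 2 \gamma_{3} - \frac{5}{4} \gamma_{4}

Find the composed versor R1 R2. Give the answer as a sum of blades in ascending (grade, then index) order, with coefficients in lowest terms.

Distribute over the terms of R1 (each basis-blade product reordered to ascending indices, repeated generators contracted through their squares):
(4 \gamma_{2}) R2 = -17 \gamma_{1} + \frac{4}{3} \gamma_{2} + 2 \gamma_{3} + 35 \gamma_{4} - \frac{43}{9} \gamma_{123} - \frac{10}{3} \gamma_{124} + \frac{85}{9} \gamma_{234}
(-2 \gamma_{3}) R2 = \frac{43}{18} \gamma_{1} + \gamma_{2} - \frac{2}{3} \gamma_{3} - \frac{85}{18} \gamma_{4} - \frac{17}{2} \gamma_{123} + \frac{5}{3} \gamma_{134} + \frac{35}{2} \gamma_{234}
(-\frac{5}{4} \gamma_{4}) R2 = \frac{25}{24} \gamma_{1} + \frac{175}{16} \gamma_{2} + \frac{425}{144} \gamma_{3} - \frac{5}{12} \gamma_{4} - \frac{85}{16} \gamma_{124} - \frac{215}{144} \gamma_{134} - \frac{5}{8} \gamma_{234}
Summing the partial products and collecting blades:
Answer: -\frac{977}{72} \gamma_{1} + \frac{637}{48} \gamma_{2} + \frac{617}{144} \gamma_{3} + \frac{1075}{36} \gamma_{4} - \frac{239}{18} \gamma_{123} - \frac{415}{48} \gamma_{124} + \frac{25}{144} \gamma_{134} + \frac{1895}{72} \gamma_{234}


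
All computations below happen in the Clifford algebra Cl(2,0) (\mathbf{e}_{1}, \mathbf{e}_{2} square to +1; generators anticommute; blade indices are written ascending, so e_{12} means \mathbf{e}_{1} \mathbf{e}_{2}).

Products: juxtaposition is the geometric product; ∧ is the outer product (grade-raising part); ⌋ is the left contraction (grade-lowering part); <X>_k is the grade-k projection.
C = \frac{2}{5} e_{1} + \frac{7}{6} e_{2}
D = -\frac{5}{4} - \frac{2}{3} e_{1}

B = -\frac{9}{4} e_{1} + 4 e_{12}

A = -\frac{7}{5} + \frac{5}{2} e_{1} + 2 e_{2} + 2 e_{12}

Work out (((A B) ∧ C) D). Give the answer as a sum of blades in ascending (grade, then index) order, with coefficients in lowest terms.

step 1: -\frac{109}{8} - \frac{97}{20} e_{1} + \frac{29}{2} e_{2} - \frac{11}{10} e_{12}
step 2: -\frac{109}{20} e_{1} - \frac{763}{48} e_{2} - \frac{275}{24} e_{12}
step 3: \frac{109}{30} + \frac{109}{16} e_{1} + \frac{7045}{576} e_{2} + \frac{1073}{288} e_{12}
Answer: \frac{109}{30} + \frac{109}{16} e_{1} + \frac{7045}{576} e_{2} + \frac{1073}{288} e_{12}


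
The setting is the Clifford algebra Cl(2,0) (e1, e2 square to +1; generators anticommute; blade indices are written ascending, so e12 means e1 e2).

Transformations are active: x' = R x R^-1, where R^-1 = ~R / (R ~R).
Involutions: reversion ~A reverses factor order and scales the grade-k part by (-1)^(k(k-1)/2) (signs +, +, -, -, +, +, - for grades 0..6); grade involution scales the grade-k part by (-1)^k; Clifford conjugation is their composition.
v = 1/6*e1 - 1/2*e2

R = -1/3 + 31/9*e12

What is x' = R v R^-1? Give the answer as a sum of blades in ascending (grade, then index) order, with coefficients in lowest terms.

~R = -1/3 - 31/9*e12, and R ~R = 970/81, so R^-1 = ~R / (970/81).
R v = -16/9*e1 - 11/27*e2
Answer: -197/2910*e1 + 507/970*e2


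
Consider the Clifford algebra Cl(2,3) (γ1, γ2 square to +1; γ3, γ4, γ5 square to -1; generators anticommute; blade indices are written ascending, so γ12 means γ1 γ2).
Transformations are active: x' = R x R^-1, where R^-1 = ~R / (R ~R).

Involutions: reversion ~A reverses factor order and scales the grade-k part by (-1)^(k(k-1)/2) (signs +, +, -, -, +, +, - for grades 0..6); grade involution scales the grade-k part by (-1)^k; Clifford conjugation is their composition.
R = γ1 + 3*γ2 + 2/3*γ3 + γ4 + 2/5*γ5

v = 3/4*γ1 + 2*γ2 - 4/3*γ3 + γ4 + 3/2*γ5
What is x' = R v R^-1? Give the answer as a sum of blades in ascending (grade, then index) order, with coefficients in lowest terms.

~R = γ1 + 3*γ2 + 2/3*γ3 + γ4 + 2/5*γ5, and R ~R = 1889/225, so R^-1 = ~R / (1889/225).
R v = 1087/180 - 1/4*γ12 - 11/6*γ13 + 1/4*γ14 + 6/5*γ15 - 16/3*γ23 + γ24 + 37/10*γ25 + 2*γ34 + 23/15*γ35 + 11/10*γ45
Answer: 5203/7556*γ1 + 8749/3778*γ2 + 12991/5667*γ3 + 1657/3778*γ4 - 3493/3778*γ5


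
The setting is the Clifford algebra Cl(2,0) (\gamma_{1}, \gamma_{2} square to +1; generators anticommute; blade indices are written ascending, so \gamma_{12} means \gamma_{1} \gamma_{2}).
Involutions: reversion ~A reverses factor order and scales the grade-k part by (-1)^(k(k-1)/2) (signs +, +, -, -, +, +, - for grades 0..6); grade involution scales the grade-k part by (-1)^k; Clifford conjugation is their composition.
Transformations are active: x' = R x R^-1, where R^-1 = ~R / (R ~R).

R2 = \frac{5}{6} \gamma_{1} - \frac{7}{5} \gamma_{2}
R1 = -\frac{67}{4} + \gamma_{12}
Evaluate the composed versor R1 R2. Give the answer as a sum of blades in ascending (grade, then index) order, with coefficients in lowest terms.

Distribute over the terms of R1 (each basis-blade product reordered to ascending indices, repeated generators contracted through their squares):
(-\frac{67}{4}) R2 = -\frac{335}{24} \gamma_{1} + \frac{469}{20} \gamma_{2}
(\gamma_{12}) R2 = -\frac{7}{5} \gamma_{1} - \frac{5}{6} \gamma_{2}
Summing the partial products and collecting blades:
Answer: -\frac{1843}{120} \gamma_{1} + \frac{1357}{60} \gamma_{2}


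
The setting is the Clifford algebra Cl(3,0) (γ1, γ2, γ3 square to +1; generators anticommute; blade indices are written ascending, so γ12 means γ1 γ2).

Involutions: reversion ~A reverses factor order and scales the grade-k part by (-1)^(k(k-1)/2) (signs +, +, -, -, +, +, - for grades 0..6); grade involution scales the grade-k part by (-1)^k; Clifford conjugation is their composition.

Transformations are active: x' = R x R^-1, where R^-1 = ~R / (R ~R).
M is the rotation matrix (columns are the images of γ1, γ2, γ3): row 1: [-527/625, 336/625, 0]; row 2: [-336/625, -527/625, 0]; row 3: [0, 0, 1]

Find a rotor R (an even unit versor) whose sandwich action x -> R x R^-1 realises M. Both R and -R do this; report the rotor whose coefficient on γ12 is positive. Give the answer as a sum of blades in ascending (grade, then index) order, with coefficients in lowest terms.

Method: write R = a + b12*γ12 + b13*γ13 + b23*γ23 with a^2 + b12^2 + b13^2 + b23^2 = 1 (so R^-1 = ~R). Expanding the columns R e_j ~R gives tr M = 4a^2 - 1 and, from the antisymmetric part, M21 - M12 = -4a*b12, M13 - M31 = 4a*b13, M32 - M23 = -4a*b23.
Here tr M = -429/625, so a^2 = (1 + tr M)/4 = 49/625 and a = ±7/25. Taking a = 7/25: M21 - M12 = -672/625, M13 - M31 = 0, M32 - M23 = 0, giving b12 = 24/25, b13 = 0, b23 = 0, i.e. R = 7/25 + 24/25*γ12.
Its γ12 coefficient is already positive.
Answer: 7/25 + 24/25*γ12. Note: both R and -R realise this M (trace -429/625); the covering map identifies them, and the γ12-coefficient sign is the tie-breaker.


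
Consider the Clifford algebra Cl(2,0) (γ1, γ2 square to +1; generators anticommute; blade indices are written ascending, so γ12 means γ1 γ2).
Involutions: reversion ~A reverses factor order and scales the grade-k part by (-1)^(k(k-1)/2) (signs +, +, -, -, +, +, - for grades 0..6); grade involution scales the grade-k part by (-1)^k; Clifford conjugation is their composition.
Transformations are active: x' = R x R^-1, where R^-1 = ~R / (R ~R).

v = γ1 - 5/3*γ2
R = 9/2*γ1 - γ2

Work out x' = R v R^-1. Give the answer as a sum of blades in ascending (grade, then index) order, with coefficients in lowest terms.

~R = 9/2*γ1 - γ2, and R ~R = 85/4, so R^-1 = ~R / (85/4).
R v = 37/6 - 13/2*γ12
Answer: 137/85*γ1 + 277/255*γ2


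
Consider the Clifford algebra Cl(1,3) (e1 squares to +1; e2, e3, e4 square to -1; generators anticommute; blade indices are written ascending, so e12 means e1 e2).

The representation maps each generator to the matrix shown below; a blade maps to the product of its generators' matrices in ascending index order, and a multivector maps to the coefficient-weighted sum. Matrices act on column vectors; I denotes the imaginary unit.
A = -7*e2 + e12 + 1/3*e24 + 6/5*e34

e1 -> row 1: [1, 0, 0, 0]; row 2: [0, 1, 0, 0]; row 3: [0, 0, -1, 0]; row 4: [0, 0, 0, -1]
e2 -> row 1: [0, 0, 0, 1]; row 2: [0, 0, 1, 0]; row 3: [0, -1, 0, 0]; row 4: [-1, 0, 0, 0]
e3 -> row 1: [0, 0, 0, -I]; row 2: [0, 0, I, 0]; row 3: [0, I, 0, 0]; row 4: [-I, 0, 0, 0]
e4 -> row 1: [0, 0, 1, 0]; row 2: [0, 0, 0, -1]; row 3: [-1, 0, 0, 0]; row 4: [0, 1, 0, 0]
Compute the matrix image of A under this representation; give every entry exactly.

Bivector images (products of the table entries): rho(e12) = rho(e1)rho(e2) = row 1: [0, 0, 0, 1]; row 2: [0, 0, 1, 0]; row 3: [0, 1, 0, 0]; row 4: [1, 0, 0, 0]; rho(e24) = rho(e2)rho(e4) = row 1: [0, 1, 0, 0]; row 2: [-1, 0, 0, 0]; row 3: [0, 0, 0, 1]; row 4: [0, 0, -1, 0]; rho(e34) = rho(e3)rho(e4) = row 1: [0, -I, 0, 0]; row 2: [-I, 0, 0, 0]; row 3: [0, 0, 0, -I]; row 4: [0, 0, -I, 0].
M = (-7)*rho(e2) + (1)*rho(e12) + (1/3)*rho(e24) + (6/5)*rho(e34), summed entrywise:
Answer: row 1: [0, 1/3 - 6*I/5, 0, -6]; row 2: [-1/3 - 6*I/5, 0, -6, 0]; row 3: [0, 8, 0, 1/3 - 6*I/5]; row 4: [8, 0, -1/3 - 6*I/5, 0]


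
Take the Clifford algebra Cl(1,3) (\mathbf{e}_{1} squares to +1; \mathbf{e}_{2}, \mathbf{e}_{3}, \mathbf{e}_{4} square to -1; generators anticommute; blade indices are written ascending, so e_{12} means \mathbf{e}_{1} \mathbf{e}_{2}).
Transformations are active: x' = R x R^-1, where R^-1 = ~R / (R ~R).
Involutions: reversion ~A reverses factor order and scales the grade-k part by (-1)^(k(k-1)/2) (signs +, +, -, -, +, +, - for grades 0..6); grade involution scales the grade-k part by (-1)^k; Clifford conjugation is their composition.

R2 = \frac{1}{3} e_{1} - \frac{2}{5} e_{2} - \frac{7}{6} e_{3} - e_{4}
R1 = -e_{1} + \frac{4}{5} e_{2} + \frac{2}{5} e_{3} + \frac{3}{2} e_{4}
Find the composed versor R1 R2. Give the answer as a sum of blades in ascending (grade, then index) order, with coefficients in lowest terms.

Distribute over the terms of R1 (each basis-blade product reordered to ascending indices, repeated generators contracted through their squares):
(-e_{1}) R2 = -\frac{1}{3} + \frac{2}{5} e_{12} + \frac{7}{6} e_{13} + e_{14}
(\frac{4}{5} e_{2}) R2 = \frac{8}{25} - \frac{4}{15} e_{12} - \frac{14}{15} e_{23} - \frac{4}{5} e_{24}
(\frac{2}{5} e_{3}) R2 = \frac{7}{15} - \frac{2}{15} e_{13} + \frac{4}{25} e_{23} - \frac{2}{5} e_{34}
(\frac{3}{2} e_{4}) R2 = \frac{3}{2} - \frac{1}{2} e_{14} + \frac{3}{5} e_{24} + \frac{7}{4} e_{34}
Summing the partial products and collecting blades:
Answer: \frac{293}{150} + \frac{2}{15} e_{12} + \frac{31}{30} e_{13} + \frac{1}{2} e_{14} - \frac{58}{75} e_{23} - \frac{1}{5} e_{24} + \frac{27}{20} e_{34}


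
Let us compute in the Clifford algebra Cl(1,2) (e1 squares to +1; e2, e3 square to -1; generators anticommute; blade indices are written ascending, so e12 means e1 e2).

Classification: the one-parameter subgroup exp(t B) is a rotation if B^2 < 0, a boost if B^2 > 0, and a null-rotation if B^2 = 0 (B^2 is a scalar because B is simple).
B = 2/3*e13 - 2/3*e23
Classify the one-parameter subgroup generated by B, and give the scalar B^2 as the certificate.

B^2 term by term: the squares give (2/3)^2*(e13)^2 + (-2/3)^2*(e23)^2 = 4/9*(+1) + 4/9*(-1) = 0 (each basis 2-blade squares to minus the product of its generators' squares); cross terms between blades sharing an index anticommute and cancel. So B^2 = 0.
Answer: null-rotation, certificate B^2 = 0. The scalar 0 is the complete invariant here: its sign names the subgroup type.


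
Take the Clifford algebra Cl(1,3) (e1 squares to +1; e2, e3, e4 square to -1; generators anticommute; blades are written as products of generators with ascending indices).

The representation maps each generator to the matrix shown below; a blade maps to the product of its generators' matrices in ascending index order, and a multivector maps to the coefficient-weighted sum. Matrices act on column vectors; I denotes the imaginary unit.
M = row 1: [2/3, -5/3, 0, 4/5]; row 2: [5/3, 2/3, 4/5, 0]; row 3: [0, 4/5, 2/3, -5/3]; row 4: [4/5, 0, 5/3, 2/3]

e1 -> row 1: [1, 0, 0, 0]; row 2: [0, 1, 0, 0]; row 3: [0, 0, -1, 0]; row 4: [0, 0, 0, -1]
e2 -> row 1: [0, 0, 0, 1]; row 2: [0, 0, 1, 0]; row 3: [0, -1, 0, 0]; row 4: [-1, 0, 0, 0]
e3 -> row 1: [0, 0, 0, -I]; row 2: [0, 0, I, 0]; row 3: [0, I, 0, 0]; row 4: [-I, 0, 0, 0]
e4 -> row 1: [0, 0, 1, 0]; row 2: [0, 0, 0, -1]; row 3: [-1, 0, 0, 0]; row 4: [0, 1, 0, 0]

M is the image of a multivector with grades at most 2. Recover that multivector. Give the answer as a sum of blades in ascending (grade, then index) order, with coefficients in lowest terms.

Method: the blade images are trace-orthogonal — tr(rho(e_A) rho(e_B)^-1) = 4 if A = B and 0 otherwise — and rho(e_A)^-1 = (e_A)^2 * rho(e_A) with (e_A)^2 = +1 or -1, so the coefficient of e_A in the preimage is (e_A)^2 * tr(M rho(e_A))/4.
Nonzero projections over blades of grade <= 2: 1: (1)^2 = +1, tr(M 1) = 8/3, coefficient 2/3; e1 e2: (e1 e2)^2 = +1, tr(M rho(e1 e2)) = 16/5, coefficient 4/5; e2 e4: (e2 e4)^2 = -1, tr(M rho(e2 e4)) = 20/3, coefficient -5/3. Every other blade of grade <= 2 projects to 0.
Answer: 2/3 + 4/5*e1 e2 - 5/3*e2 e4


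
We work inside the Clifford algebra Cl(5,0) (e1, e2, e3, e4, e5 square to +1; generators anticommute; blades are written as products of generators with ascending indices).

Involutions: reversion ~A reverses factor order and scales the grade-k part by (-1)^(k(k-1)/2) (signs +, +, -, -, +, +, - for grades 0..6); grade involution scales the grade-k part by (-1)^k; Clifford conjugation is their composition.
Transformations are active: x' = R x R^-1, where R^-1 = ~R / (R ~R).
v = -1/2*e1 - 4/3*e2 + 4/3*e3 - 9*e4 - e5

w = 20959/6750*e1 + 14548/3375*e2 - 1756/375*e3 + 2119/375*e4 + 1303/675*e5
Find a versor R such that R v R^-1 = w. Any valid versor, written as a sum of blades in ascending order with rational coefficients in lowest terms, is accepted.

A norm check does it: q(v) = q(w) = 3089/36, hence R = v + w = 8792/3375*e1 + 10048/3375*e2 - 1256/375*e3 - 1256/375*e4 + 628/675*e5 realises the map — parallel part kept, (v - w)/2 negated, v carried to w.
Answer: 8792/3375*e1 + 10048/3375*e2 - 1256/375*e3 - 1256/375*e4 + 628/675*e5


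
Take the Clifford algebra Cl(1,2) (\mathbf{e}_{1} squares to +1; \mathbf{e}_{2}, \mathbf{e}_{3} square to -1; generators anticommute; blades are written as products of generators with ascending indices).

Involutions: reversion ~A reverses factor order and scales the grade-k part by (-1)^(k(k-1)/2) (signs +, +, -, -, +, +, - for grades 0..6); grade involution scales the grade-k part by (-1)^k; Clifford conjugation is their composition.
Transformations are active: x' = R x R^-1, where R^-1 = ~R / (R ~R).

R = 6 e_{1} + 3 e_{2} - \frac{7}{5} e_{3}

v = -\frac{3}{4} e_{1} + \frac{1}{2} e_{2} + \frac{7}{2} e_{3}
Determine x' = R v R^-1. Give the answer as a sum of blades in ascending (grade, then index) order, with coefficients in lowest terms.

~R = 6 e_{1} + 3 e_{2} - \frac{7}{5} e_{3}, and R ~R = \frac{626}{25}, so R^-1 = ~R / (\frac{626}{25}).
R v = -\frac{11}{10} + \frac{21}{4} e_{1} e_{2} + \frac{399}{20} e_{1} e_{3} + \frac{56}{5} e_{2} e_{3}
Answer: \frac{279}{1252} e_{1} - \frac{239}{313} e_{2} - \frac{1057}{313} e_{3}


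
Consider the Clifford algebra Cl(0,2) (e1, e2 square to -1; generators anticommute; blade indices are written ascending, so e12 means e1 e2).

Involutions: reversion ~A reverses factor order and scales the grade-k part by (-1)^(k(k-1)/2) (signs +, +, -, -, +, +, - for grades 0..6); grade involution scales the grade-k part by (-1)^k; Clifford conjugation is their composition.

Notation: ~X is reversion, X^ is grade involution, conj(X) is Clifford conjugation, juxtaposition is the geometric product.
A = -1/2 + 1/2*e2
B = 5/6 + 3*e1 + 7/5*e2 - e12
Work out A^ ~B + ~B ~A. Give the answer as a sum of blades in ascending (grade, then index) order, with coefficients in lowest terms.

first term: 17/60 - 2*e1 - 67/60*e2 + e12
second term: -67/60 - 2*e1 - 17/60*e2 + e12
Answer: -5/6 - 4*e1 - 7/5*e2 + 2*e12


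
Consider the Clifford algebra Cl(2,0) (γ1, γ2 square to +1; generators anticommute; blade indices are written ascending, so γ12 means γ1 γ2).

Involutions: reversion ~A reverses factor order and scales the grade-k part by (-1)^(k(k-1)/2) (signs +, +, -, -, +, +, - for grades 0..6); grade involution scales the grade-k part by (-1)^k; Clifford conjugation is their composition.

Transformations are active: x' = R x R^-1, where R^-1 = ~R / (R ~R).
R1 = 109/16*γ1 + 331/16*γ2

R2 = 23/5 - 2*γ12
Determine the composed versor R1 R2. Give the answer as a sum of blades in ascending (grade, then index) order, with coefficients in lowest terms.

Distribute over the terms of R1 (each basis-blade product reordered to ascending indices, repeated generators contracted through their squares):
(109/16*γ1) R2 = 2507/80*γ1 - 109/8*γ2
(331/16*γ2) R2 = 331/8*γ1 + 7613/80*γ2
Summing the partial products and collecting blades:
Answer: 5817/80*γ1 + 6523/80*γ2


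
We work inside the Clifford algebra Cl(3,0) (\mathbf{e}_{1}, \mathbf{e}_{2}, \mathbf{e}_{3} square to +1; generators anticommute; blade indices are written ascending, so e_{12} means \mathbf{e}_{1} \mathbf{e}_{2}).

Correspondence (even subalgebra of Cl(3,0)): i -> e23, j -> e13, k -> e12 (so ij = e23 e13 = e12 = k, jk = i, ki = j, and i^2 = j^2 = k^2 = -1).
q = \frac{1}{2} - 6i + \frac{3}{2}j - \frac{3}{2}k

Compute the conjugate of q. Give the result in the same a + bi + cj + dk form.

In blades: q = \frac{1}{2} - \frac{3}{2} e_{12} + \frac{3}{2} e_{13} - 6 e_{23}.
Quaternion conjugation is reversion on the even subalgebra: the scalar is fixed and every grade-2 blade flips sign, giving \frac{1}{2} + \frac{3}{2} e_{12} - \frac{3}{2} e_{13} + 6 e_{23}; translating back:
Answer: \frac{1}{2} + 6i - \frac{3}{2}j + \frac{3}{2}k


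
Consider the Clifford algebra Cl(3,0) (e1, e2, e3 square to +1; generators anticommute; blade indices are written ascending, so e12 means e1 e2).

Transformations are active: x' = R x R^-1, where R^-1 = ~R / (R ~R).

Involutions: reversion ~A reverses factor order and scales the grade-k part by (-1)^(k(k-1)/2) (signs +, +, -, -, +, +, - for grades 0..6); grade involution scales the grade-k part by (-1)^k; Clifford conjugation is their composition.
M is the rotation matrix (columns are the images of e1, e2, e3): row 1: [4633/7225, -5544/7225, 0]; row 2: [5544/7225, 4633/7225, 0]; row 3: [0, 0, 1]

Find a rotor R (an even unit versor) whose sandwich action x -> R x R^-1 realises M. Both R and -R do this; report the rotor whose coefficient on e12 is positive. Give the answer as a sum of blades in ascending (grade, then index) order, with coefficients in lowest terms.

Method: write R = a + b12*e12 + b13*e13 + b23*e23 with a^2 + b12^2 + b13^2 + b23^2 = 1 (so R^-1 = ~R). Expanding the columns R e_j ~R gives tr M = 4a^2 - 1 and, from the antisymmetric part, M21 - M12 = -4a*b12, M13 - M31 = 4a*b13, M32 - M23 = -4a*b23.
Here tr M = 16491/7225, so a^2 = (1 + tr M)/4 = 5929/7225 and a = ±77/85. Taking a = 77/85: M21 - M12 = 11088/7225, M13 - M31 = 0, M32 - M23 = 0, giving b12 = -36/85, b13 = 0, b23 = 0, i.e. R = 77/85 - 36/85*e12.
Its e12 coefficient is negative, so report the other preimage -R.
Answer: -77/85 + 36/85*e12. Note: both R and -R realise this M (trace 16491/7225); the covering map identifies them, and the e12-coefficient sign is the tie-breaker.


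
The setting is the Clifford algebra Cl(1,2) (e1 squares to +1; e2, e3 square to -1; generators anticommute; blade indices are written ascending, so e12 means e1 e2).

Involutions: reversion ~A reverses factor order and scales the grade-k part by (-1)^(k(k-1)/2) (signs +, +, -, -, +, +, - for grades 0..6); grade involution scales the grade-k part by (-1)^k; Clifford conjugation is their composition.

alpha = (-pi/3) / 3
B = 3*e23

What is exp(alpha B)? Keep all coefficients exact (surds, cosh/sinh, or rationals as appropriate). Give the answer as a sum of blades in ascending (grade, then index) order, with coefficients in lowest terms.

B^2 = (3)^2*(e23)^2 = 9*(-1) = -9 (a basis 2-blade squares to minus the product of its generators' squares).
B^2 = -9 — B^2 < 0, so the exponential closes trigonometrically: l = 3, alpha*l = -pi/3, so exp(alpha B) = cos(-pi/3) + (sin(-pi/3)/3)*B = 1/2 + (-sqrt(3)/6)*B.
Answer: 1/2 - sqrt(3)/2*e23


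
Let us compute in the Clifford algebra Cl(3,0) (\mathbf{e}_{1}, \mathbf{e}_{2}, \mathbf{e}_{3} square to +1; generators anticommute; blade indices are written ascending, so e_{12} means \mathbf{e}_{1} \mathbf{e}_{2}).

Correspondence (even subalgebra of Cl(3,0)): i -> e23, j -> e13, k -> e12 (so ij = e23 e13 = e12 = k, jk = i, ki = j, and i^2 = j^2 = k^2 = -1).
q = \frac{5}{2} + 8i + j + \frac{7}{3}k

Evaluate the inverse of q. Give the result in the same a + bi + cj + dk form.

In blades: q = \frac{5}{2} + \frac{7}{3} e_{12} + e_{13} + 8 e_{23}.
With qbar = \frac{5}{2} - \frac{7}{3} e_{12} - e_{13} - 8 e_{23} (scalar fixed, mapped units negated), q qbar = \frac{2761}{36} (the sum of squared coefficients), so q^-1 = qbar / (\frac{2761}{36}) = \frac{90}{2761} - \frac{84}{2761} e_{12} - \frac{36}{2761} e_{13} - \frac{288}{2761} e_{23}; translating back:
Answer: \frac{90}{2761} - \frac{288}{2761}i - \frac{36}{2761}j - \frac{84}{2761}k


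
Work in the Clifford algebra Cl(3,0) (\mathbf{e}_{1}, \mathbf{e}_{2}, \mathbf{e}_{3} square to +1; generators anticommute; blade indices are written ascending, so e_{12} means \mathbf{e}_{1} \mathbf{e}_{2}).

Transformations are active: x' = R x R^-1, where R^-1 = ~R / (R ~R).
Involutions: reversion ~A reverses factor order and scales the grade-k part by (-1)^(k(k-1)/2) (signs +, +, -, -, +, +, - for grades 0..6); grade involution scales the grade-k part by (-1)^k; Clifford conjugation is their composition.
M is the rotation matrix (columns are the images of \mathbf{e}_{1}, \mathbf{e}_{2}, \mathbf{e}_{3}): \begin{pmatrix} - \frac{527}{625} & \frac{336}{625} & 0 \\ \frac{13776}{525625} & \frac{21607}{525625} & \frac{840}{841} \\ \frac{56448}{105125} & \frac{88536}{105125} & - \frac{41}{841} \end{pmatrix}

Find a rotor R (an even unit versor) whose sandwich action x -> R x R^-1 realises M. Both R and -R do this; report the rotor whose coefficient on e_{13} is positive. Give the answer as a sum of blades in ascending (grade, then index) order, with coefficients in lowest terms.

Method: write R = a + b12*e_{12} + b13*e_{13} + b23*e_{23} with a^2 + b12^2 + b13^2 + b23^2 = 1 (so R^-1 = ~R). Expanding the columns R e_j ~R gives tr M = 4a^2 - 1 and, from the antisymmetric part, M21 - M12 = -4a*b12, M13 - M31 = 4a*b13, M32 - M23 = -4a*b23.
Here tr M = -\frac{17889}{21025}, so a^2 = (1 + tr M)/4 = \frac{784}{21025} and a = ±\frac{28}{145}. Taking a = \frac{28}{145}: M21 - M12 = -\frac{10752}{21025}, M13 - M31 = -\frac{56448}{105125}, M32 - M23 = -\frac{16464}{105125}, giving b12 = \frac{96}{145}, b13 = -\frac{504}{725}, b23 = \frac{147}{725}, i.e. R = \frac{28}{145} + \frac{96}{145} e_{12} - \frac{504}{725} e_{13} + \frac{147}{725} e_{23}.
Its e_{13} coefficient is negative, so report the other preimage -R.
Answer: -\frac{28}{145} - \frac{96}{145} e_{12} + \frac{504}{725} e_{13} - \frac{147}{725} e_{23}. Key observation: the double cover Spin(3) -> SO(3) sends R and -R to the same matrix (trace -\frac{17889}{21025} here), so the stated sign of the e_{13} coefficient is what selects one sheet.
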